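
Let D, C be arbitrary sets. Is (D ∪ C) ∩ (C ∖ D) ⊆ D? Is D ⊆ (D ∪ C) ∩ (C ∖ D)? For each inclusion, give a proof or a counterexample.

Forward inclusion. This inclusion fails. Take D = ∅, C = {1}; then 1 ∈ (D ∪ C) ∩ (C ∖ D) but 1 ∉ D.

Reverse inclusion. This inclusion fails. Take D = {1}, C = ∅; then 1 ∈ D but 1 ∉ (D ∪ C) ∩ (C ∖ D).

(⊆) fails and (⊇) fails.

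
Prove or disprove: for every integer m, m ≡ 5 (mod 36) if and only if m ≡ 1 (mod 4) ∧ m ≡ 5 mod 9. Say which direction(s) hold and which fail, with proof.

[⇐] If m ≡ 1 (mod 4) and m ≡ 5 (mod 9), then by the Chinese remainder theorem m ≡ 5 (mod 36). This is exactly m ≡ 5 (mod 36).

[⇒] Suppose m ≡ 5 (mod 36); write m = 36j + 5. Since 4 ∣ 36, reducing mod 4 gives m ≡ 5 ≡ 1 (mod 4); since 9 ∣ 36, reducing mod 9 gives m ≡ 5 (mod 9).

Both directions hold; the statement is true.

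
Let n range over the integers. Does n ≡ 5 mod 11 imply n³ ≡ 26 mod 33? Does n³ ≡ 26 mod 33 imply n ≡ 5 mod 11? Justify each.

The forward direction fails; the converse holds.

Forward direction. This fails: take n = 16. Then 16 ≡ 5 (mod 11), but 16³ = 4096 ≡ 4 (mod 33), not 26.

Converse. The residues r modulo 33 with r³ ≡ 26 (mod 33) are exactly {5}, and each is ≡ 5 (mod 11).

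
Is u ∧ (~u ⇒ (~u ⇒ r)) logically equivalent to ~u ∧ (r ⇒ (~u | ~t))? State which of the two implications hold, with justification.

Forward direction. This fails. Under t = F, u = T, r = F, the left side is true but the right side is false.

Converse. This fails. Under t = F, u = F, r = F, the left side is false but the right side is true.

Both directions fail.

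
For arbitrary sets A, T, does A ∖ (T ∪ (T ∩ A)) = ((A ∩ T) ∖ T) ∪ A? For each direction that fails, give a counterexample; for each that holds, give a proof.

(⟸) This inclusion fails. Take A = {1}, T = {1}; then 1 ∈ ((A ∩ T) ∖ T) ∪ A but 1 ∉ A ∖ (T ∪ (T ∩ A)).

(⟹) Let x ∈ A ∖ (T ∪ (T ∩ A)). Then x ∈ A and x ∉ T, from which x ∈ ((A ∩ T) ∖ T) ∪ A.

(⊆) holds; (⊇) fails.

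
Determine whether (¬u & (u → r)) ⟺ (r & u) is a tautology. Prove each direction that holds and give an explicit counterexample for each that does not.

(⇒) This fails. Under r = F, u = F, the left side is true but the right side is false.

(⇐) This fails. Under r = T, u = T, the left side is false but the right side is true.

(⇒) fails and (⇐) fails.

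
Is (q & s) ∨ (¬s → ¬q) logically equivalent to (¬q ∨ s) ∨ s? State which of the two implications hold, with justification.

(←) Assume the antecedent. If s is true, (q & s) ∨ (¬s → ¬q) reduces to true regardless of the other variables. If s is false, the antecedent forces (s = F, q = F), and (q & s) ∨ (¬s → ¬q) holds there. Either way (q & s) ∨ (¬s → ¬q) holds.

(→) Assume the antecedent. If s is true, (¬q ∨ s) ∨ s reduces to true regardless of the other variables. If s is false, the antecedent forces (s = F, q = F), and (¬q ∨ s) ∨ s holds there. Either way (¬q ∨ s) ∨ s holds.

Both implications hold.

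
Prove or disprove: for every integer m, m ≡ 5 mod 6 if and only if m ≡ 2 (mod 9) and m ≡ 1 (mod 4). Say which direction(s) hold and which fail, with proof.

[⇐] If m ≡ 2 (mod 9) and m ≡ 1 (mod 4), then by the Chinese remainder theorem m ≡ 29 (mod 36). Since 29 ≡ 5 (mod 6) and 6 ∣ 36, we get m ≡ 5 (mod 6).

[⇒] This fails: m = 35 gives 35 ≡ 5 (mod 6) but 35 ≡ 8 (mod 9), so the conjunction on the right does not hold.

Only the reverse direction holds.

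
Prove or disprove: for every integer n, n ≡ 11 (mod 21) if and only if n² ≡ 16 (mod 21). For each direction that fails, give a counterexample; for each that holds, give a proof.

Forward direction. Suppose n ≡ 11 (mod 21). Write n = 21j + 11. Then (21j + 11)² = 441j² + 462j + 121 = 21(21j² + 22j + 5) + 16, so n² ≡ 16 (mod 21).

Converse. This fails: take n = 4. Then 4² = 16 ≡ 16 (mod 21), yet 4 ≡ 4 (mod 21), not 11.

Not equivalent: only (⇒) holds.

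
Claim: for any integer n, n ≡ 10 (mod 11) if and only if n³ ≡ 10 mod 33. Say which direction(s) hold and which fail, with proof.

(⟹) This fails: take n = 21. Then 21 ≡ 10 (mod 11), but 21³ = 9261 ≡ 21 (mod 33), not 10.

(⟸) Conversely, the residues r modulo 33 with r³ ≡ 10 (mod 33) are exactly {10}, and each is ≡ 10 (mod 11).

(⇒) fails; (⇐) holds.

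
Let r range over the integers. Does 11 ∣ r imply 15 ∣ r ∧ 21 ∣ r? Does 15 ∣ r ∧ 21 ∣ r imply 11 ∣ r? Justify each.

(⇒) fails and (⇐) fails.

(⟹) This fails: take r = 11. Certainly 11 ∣ 11, but 15 ∤ 11.

(⟸) This fails: take r = 105. Both 15 ∣ 105 and 21 ∣ 105, yet 105 is not a multiple of 11 (since 105 = 9·11 + 6), so 11 ∤ 105.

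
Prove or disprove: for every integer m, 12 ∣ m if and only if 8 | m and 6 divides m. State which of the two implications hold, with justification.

Not equivalent: only (⇐) holds.

[⇒] This fails: take m = 12. Certainly 12 ∣ 12, but 8 ∤ 12.

[⇐] Suppose 8 ∣ m and 6 ∣ m. Any common multiple of 8 and 6 is a multiple of their lcm; here lcm(8, 6) = 8·6/gcd(8, 6) = 48/2 = 24, so 24 ∣ m. Since 12 ∣ 24, it follows that 12 ∣ m.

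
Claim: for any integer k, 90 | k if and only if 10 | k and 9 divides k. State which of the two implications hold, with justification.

(⇒) If 90 ∣ k, write k = 90q. Since 90 = 9·10, k = 10·(9q), so 10 ∣ k; and since 90 = 10·9, k = 9·(10q), so 9 ∣ k.

(⇐) Suppose 10 ∣ k and 9 ∣ k. Any common multiple of 10 and 9 is a multiple of their lcm; here gcd(10, 9) = 1, so lcm(10, 9) = 10·9 = 90, so 90 ∣ k.

Both implications hold.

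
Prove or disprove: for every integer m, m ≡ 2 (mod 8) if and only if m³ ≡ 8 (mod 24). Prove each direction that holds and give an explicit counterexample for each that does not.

Forward direction. This fails: take m = 10. Then 10 ≡ 2 (mod 8), but 10³ = 1000 ≡ 16 (mod 24), not 8.

Converse. This fails: take m = 8. Then 8³ = 512 ≡ 8 (mod 24), yet 8 ≡ 0 (mod 8), not 2.

Neither implication holds.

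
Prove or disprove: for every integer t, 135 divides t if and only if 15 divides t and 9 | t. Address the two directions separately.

The forward direction holds; the converse fails.

[⇒] If 135 ∣ t, write t = 135q. Since 135 = 9·15, t = 15·(9q), so 15 ∣ t; and since 135 = 15·9, t = 9·(15q), so 9 ∣ t.

[⇐] This fails: take t = 45. Both 15 ∣ 45 and 9 ∣ 45, yet 45 is not a multiple of 135 (since 45 = 0·135 + 45), so 135 ∤ 45.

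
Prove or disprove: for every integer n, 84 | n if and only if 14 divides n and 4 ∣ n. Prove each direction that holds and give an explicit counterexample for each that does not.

The forward direction holds; the converse fails.

(⟹) If 84 ∣ n, write n = 84q. Since 84 = 6·14, n = 14·(6q), so 14 ∣ n; and since 84 = 21·4, n = 4·(21q), so 4 ∣ n.

(⟸) This fails: take n = 28. Both 14 ∣ 28 and 4 ∣ 28, yet 28 is not a multiple of 84 (since 28 = 0·84 + 28), so 84 ∤ 28.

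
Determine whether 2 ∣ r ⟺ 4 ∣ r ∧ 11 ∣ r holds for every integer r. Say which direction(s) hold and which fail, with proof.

(⇒) fails; (⇐) holds.

Forward direction. This fails: take r = 2. Certainly 2 ∣ 2, but 4 ∤ 2.

Converse. Suppose 4 ∣ r and 11 ∣ r. Any common multiple of 4 and 11 is a multiple of their lcm; here gcd(4, 11) = 1, so lcm(4, 11) = 4·11 = 44, so 44 ∣ r. Since 2 ∣ 44, it follows that 2 ∣ r.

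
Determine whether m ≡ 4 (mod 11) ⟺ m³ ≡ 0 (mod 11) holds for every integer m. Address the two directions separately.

(→) This fails: take m = 4. Then 4 ≡ 4 (mod 11), but 4³ = 64 ≡ 9 (mod 11), not 0.

(←) This fails: take m = 0. Then 0³ = 0 ≡ 0 (mod 11), yet 0 ≡ 0 (mod 11), not 4.

Neither direction holds.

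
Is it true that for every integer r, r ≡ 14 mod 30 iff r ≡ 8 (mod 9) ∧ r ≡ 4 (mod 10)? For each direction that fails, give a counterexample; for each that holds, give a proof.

Converse. If r ≡ 8 (mod 9) and r ≡ 4 (mod 10), then by the Chinese remainder theorem r ≡ 44 (mod 90). Since 44 ≡ 14 (mod 30) and 30 ∣ 90, we get r ≡ 14 (mod 30).

Forward direction. This fails: r = 74 gives 74 ≡ 14 (mod 30) but 74 ≡ 2 (mod 9), so the conjunction on the right does not hold.

Only the reverse direction holds.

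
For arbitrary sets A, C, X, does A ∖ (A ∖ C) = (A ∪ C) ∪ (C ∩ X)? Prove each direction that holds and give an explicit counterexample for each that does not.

Forward inclusion. Let x ∈ A ∖ (A ∖ C). Then either x ∈ A ∩ C and x ∉ X; or x ∈ A ∩ C ∩ X. In each case x ∈ (A ∪ C) ∪ (C ∩ X), so A ∖ (A ∖ C) ⊆ (A ∪ C) ∪ (C ∩ X).

Reverse inclusion. This inclusion fails. Take A = {1}, C = ∅, X = ∅; then 1 ∈ (A ∪ C) ∪ (C ∩ X) but 1 ∉ A ∖ (A ∖ C).

Only the forward inclusion holds.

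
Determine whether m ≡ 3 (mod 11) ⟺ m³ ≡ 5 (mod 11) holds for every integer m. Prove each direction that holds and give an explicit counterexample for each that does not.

(⇒) Suppose m ≡ 3 (mod 11). Write m = 11j + 3. Then (11j + 3)³ = 1331j³ + 1089j² + 297j + 27 = 11(121j³ + 99j² + 27j + 2) + 5, so m³ ≡ 5 (mod 11).

(⇐) For the converse, argue contrapositively. If m ≢ 3 (mod 11), then m is congruent to one of 0, 1, 2, 4, 5, 6, 7, 8, 9, 10 modulo 11, and these give m³ ≡ 0, 1, 8, 9, 4, 7, 2, 6, 3, 10 respectively — never 5.

The biconditional holds.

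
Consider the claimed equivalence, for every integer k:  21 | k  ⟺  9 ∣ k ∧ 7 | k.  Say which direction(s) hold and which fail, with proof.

Converse. Suppose 9 ∣ k and 7 ∣ k. Any common multiple of 9 and 7 is a multiple of their lcm; here gcd(9, 7) = 1, so lcm(9, 7) = 9·7 = 63, so 63 ∣ k. Since 21 ∣ 63, it follows that 21 ∣ k.

Forward direction. This fails: take k = 21. Certainly 21 ∣ 21, but 9 ∤ 21.

(⇒) fails; (⇐) holds.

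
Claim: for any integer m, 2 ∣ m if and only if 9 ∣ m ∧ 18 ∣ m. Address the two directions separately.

The forward direction fails; the converse holds.

(←) Suppose 9 ∣ m and 18 ∣ m. Any common multiple of 9 and 18 is a multiple of their lcm; here lcm(9, 18) = 9·18/gcd(9, 18) = 162/9 = 18, so 18 ∣ m. Since 2 ∣ 18, it follows that 2 ∣ m.

(→) This fails: take m = 2. Certainly 2 ∣ 2, but 9 ∤ 2.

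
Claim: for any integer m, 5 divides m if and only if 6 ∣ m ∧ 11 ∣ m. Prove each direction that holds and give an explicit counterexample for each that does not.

(⇒) fails and (⇐) fails.

(⇒) This fails: take m = 5. Certainly 5 ∣ 5, but 6 ∤ 5.

(⇐) This fails: take m = 66. Both 6 ∣ 66 and 11 ∣ 66, yet 66 is not a multiple of 5 (since 66 = 13·5 + 1), so 5 ∤ 66.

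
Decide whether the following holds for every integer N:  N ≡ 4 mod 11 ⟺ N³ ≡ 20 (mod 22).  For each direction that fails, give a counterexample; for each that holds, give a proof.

Only the reverse direction holds.

(⇐) The residues r modulo 22 with r³ ≡ 20 (mod 22) are exactly {4}, and each is ≡ 4 (mod 11).

(⇒) This fails: take N = 15. Then 15 ≡ 4 (mod 11), but 15³ = 3375 ≡ 9 (mod 22), not 20.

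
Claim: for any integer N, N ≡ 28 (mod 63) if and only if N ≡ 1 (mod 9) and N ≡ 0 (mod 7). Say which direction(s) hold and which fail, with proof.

The biconditional holds.

(⇐) If N ≡ 1 (mod 9) and N ≡ 0 (mod 7), then by the Chinese remainder theorem N ≡ 28 (mod 63). This is exactly N ≡ 28 (mod 63).

(⇒) Suppose N ≡ 28 (mod 63); write N = 63j + 28. Since 9 ∣ 63, reducing mod 9 gives N ≡ 28 ≡ 1 (mod 9); since 7 ∣ 63, reducing mod 7 gives N ≡ 28 ≡ 0 (mod 7).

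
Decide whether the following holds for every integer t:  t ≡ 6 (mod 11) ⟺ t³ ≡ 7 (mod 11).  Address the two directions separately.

Both implications hold.

Converse. For the converse, argue contrapositively. If t ≢ 6 (mod 11), then t is congruent to one of 0, 1, 2, 3, 4, 5, 7, 8, 9, 10 modulo 11, and these give t³ ≡ 0, 1, 8, 5, 9, 4, 2, 6, 3, 10 respectively — never 7.

Forward direction. Suppose t ≡ 6 (mod 11). Write t = 11j + 6. Then (11j + 6)³ = 1331j³ + 2178j² + 1188j + 216 = 11(121j³ + 198j² + 108j + 19) + 7, so t³ ≡ 7 (mod 11).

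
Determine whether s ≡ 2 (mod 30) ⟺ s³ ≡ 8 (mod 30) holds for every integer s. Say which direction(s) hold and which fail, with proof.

Both implications hold.

[⇒] Suppose s ≡ 2 (mod 30). Write s = 30j + 2. Then (30j + 2)³ = 27000j³ + 5400j² + 360j + 8 = 30(900j³ + 180j² + 12j) + 8, so s³ ≡ 8 (mod 30).

[⇐] Conversely, suppose s³ ≡ 8 (mod 30). The only residue r in {0, …, 29} with r³ ≡ 8 (mod 30) is r = 2, so s ≡ 2 (mod 30).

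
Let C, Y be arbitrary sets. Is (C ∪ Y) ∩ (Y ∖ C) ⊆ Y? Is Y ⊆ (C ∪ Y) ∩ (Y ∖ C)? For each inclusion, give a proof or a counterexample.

Only the forward inclusion holds.

Reverse inclusion. This inclusion fails. Take C = {1}, Y = {1}; then 1 ∈ Y but 1 ∉ (C ∪ Y) ∩ (Y ∖ C).

Forward inclusion. Let x ∈ (C ∪ Y) ∩ (Y ∖ C). Then x ∈ Y and x ∉ C, from which x ∈ Y.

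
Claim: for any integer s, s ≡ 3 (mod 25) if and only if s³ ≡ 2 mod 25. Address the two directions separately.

Both directions hold.

Converse. Suppose s³ ≡ 2 (mod 25). The only residue r in {0, …, 24} with r³ ≡ 2 (mod 25) is r = 3, so s ≡ 3 (mod 25).

Forward direction. Suppose s ≡ 3 (mod 25). Write s = 25j + 3. Then (25j + 3)³ = 15625j³ + 5625j² + 675j + 27 = 25(625j³ + 225j² + 27j + 1) + 2, so s³ ≡ 2 (mod 25).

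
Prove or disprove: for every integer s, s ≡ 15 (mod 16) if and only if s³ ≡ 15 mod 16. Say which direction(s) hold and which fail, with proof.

Both directions hold; the statement is true.

(⟹) Suppose s ≡ 15 (mod 16). Write s = 16j + 15. Then (16j + 15)³ = 4096j³ + 11520j² + 10800j + 3375 = 16(256j³ + 720j² + 675j + 210) + 15, so s³ ≡ 15 (mod 16).

(⟸) Conversely, suppose s³ ≡ 15 (mod 16). The only residue r in {0, …, 15} with r³ ≡ 15 (mod 16) is r = 15, so s ≡ 15 (mod 16).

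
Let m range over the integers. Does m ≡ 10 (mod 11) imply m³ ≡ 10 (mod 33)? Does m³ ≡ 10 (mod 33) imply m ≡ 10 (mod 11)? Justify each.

(→) This fails: take m = 21. Then 21 ≡ 10 (mod 11), but 21³ = 9261 ≡ 21 (mod 33), not 10.

(←) Conversely, the residues r modulo 33 with r³ ≡ 10 (mod 33) are exactly {10}, and each is ≡ 10 (mod 11).

(⇒) fails; (⇐) holds.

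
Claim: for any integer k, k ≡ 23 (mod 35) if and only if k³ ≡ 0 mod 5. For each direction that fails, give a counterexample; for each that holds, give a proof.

(⇒) This fails: take k = 23. Then 23 ≡ 23 (mod 35), but 23³ = 12167 ≡ 2 (mod 5), not 0.

(⇐) This fails: take k = 0. Then 0³ = 0 ≡ 0 (mod 5), yet 0 ≡ 0 (mod 35), not 23.

Neither implication holds.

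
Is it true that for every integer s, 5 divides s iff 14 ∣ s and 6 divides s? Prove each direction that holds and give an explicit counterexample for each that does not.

Both directions fail.

[⇒] This fails: take s = 5. Certainly 5 ∣ 5, but 14 ∤ 5.

[⇐] This fails: take s = 42. Both 14 ∣ 42 and 6 ∣ 42, yet 42 is not a multiple of 5 (since 42 = 8·5 + 2), so 5 ∤ 42.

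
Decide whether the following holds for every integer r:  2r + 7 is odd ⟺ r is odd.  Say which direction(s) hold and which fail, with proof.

(⇒) This fails: take r = 4. Then 2r + 7 = 15, which is odd, yet r = 4 is even, not odd.

(⇐) Suppose r is odd. Since 2 is even, 2r is even for every r, so 2r + 7 has the same parity as 7, which is odd. Hence 2r + 7 is odd.

Only the reverse direction holds.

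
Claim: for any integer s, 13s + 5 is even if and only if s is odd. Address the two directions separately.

[⇒] Suppose 13s + 5 is even. Since 13 is odd, 13s and s have the same parity, so 13s + 5 ≡ s + 5 (mod 2). As 5 is odd, 13s + 5 is even exactly when s is odd. Thus s is odd.

[⇐] Conversely, suppose s is odd; write s = 2j + 1. Then 13s + 5 = 13·(2j + 1) + 5 = 2·13j + 18, which is even.

Equivalent; both directions hold.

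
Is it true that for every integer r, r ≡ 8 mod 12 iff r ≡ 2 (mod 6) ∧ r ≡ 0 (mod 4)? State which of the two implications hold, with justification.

Both directions hold; the statement is true.

(⇒) Suppose r ≡ 8 (mod 12); write r = 12j + 8. Since 6 ∣ 12, reducing mod 6 gives r ≡ 8 ≡ 2 (mod 6); since 4 ∣ 12, reducing mod 4 gives r ≡ 8 ≡ 0 (mod 4).

(⇐) Conversely, if r ≡ 2 (mod 6) and r ≡ 0 (mod 4), then by the Chinese remainder theorem r ≡ 8 (mod 12). This is exactly r ≡ 8 (mod 12).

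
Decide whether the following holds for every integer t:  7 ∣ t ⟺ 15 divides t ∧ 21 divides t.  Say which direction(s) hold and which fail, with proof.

Not equivalent: only (⇐) holds.

(→) This fails: take t = 7. Certainly 7 ∣ 7, but 15 ∤ 7.

(←) Suppose 15 ∣ t and 21 ∣ t. Any common multiple of 15 and 21 is a multiple of their lcm; here lcm(15, 21) = 15·21/gcd(15, 21) = 315/3 = 105, so 105 ∣ t. Since 7 ∣ 105, it follows that 7 ∣ t.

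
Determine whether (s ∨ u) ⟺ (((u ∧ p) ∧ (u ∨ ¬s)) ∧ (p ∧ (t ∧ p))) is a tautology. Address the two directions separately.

The forward direction fails; the converse holds.

(⇒) This fails. Under u = T, p = F, s = F, t = F, the left side is true but the right side is false.

(⇐) Assume the antecedent. If u is true, s ∨ u reduces to true regardless of the other variables. If u is false, the antecedent cannot hold. Either way s ∨ u holds.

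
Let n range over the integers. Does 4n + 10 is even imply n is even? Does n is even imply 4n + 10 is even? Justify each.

(⇒) This fails: take n = 7. Then 4n + 10 = 38, which is even, yet n = 7 is odd, not even.

(⇐) Suppose n is even. Since 4 is even, 4n is even for every n, so 4n + 10 has the same parity as 10, which is even. Hence 4n + 10 is even.

Only the reverse direction holds.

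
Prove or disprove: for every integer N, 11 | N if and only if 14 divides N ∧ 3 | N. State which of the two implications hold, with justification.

(→) This fails: take N = 11. Certainly 11 ∣ 11, but 14 ∤ 11.

(←) This fails: take N = 42. Both 14 ∣ 42 and 3 ∣ 42, yet 42 is not a multiple of 11 (since 42 = 3·11 + 9), so 11 ∤ 42.

Neither direction holds.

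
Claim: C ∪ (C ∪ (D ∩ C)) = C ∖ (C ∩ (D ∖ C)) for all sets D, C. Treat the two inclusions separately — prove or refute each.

Reverse inclusion. Let x ∈ C ∖ (C ∩ (D ∖ C)). Then either x ∈ C and x ∉ D; or x ∈ D ∩ C. In each case x ∈ C ∪ (C ∪ (D ∩ C)), so C ∖ (C ∩ (D ∖ C)) ⊆ C ∪ (C ∪ (D ∩ C)).

Forward inclusion. Let x ∈ C ∪ (C ∪ (D ∩ C)). Then either x ∈ C and x ∉ D; or x ∈ D ∩ C. In each case x ∈ C ∖ (C ∩ (D ∖ C)), so C ∪ (C ∪ (D ∩ C)) ⊆ C ∖ (C ∩ (D ∖ C)).

Both inclusions hold.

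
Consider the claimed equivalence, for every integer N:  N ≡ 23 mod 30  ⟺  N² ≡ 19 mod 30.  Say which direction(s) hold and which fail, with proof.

The forward direction holds; the converse fails.

(⟹) Suppose N ≡ 23 mod 30. Write N = 30j + 23. Then (30j + 23)² = 900j² + 1380j + 529 = 30(30j² + 46j + 17) + 19, so N² ≡ 19 (mod 30).

(⟸) This fails: take N = 7. Then 7² = 49 ≡ 19 (mod 30), yet 7 ≡ 7 (mod 30), not 23.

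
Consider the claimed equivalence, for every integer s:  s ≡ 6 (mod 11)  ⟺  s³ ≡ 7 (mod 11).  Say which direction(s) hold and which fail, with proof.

(→) Suppose s ≡ 6 (mod 11). Write s = 11j + 6. Then (11j + 6)³ = 1331j³ + 2178j² + 1188j + 216 = 11(121j³ + 198j² + 108j + 19) + 7, so s³ ≡ 7 (mod 11).

(←) For the converse, argue contrapositively. If s ≢ 6 (mod 11), then s is congruent to one of 0, 1, 2, 3, 4, 5, 7, 8, 9, 10 modulo 11, and these give s³ ≡ 0, 1, 8, 5, 9, 4, 2, 6, 3, 10 respectively — never 7.

The biconditional holds.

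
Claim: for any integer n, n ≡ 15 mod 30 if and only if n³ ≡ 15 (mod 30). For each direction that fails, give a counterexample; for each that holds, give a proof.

[⇒] Suppose n ≡ 15 mod 30. Write n = 30j + 15. Then (30j + 15)³ = 27000j³ + 40500j² + 20250j + 3375 = 30(900j³ + 1350j² + 675j + 112) + 15, so n³ ≡ 15 (mod 30).

[⇐] Conversely, suppose n³ ≡ 15 (mod 30). The only residue r in {0, …, 29} with r³ ≡ 15 (mod 30) is r = 15, so n ≡ 15 (mod 30).

The biconditional holds.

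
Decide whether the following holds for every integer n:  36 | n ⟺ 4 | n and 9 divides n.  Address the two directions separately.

(⟹) If 36 ∣ n, write n = 36q. Since 36 = 9·4, n = 4·(9q), so 4 ∣ n; and since 36 = 4·9, n = 9·(4q), so 9 ∣ n.

(⟸) Suppose 4 ∣ n and 9 ∣ n. Any common multiple of 4 and 9 is a multiple of their lcm; here gcd(4, 9) = 1, so lcm(4, 9) = 4·9 = 36, so 36 ∣ n.

The biconditional holds.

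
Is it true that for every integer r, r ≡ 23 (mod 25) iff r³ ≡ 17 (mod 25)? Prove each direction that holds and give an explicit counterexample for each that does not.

(⇒) Suppose r ≡ 23 (mod 25). Write r = 25j + 23. Then (25j + 23)³ = 15625j³ + 43125j² + 39675j + 12167 = 25(625j³ + 1725j² + 1587j + 486) + 17, so r³ ≡ 17 (mod 25).

(⇐) Conversely, suppose r³ ≡ 17 (mod 25). The only residue r in {0, …, 24} with r³ ≡ 17 (mod 25) is r = 23, so r ≡ 23 (mod 25).

Both implications hold.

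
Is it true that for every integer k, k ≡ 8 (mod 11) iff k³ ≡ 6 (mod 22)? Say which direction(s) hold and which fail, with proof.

Only the converse holds.

(→) This fails: take k = 19. Then 19 ≡ 8 (mod 11), but 19³ = 6859 ≡ 17 (mod 22), not 6.

(←) Conversely, the residues r modulo 22 with r³ ≡ 6 (mod 22) are exactly {8}, and each is ≡ 8 (mod 11).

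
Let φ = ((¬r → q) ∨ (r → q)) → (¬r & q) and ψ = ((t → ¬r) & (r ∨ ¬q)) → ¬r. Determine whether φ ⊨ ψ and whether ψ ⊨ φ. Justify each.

(⇒) Assume the antecedent. If r is true, the antecedent cannot hold. If r is false, ((t → ¬r) & (r ∨ ¬q)) → ¬r reduces to true regardless of the other variables. Either way ((t → ¬r) & (r ∨ ¬q)) → ¬r holds.

(⇐) This fails. Under r = F, q = F, t = F, the left side is false but the right side is true.

Only the forward implication holds.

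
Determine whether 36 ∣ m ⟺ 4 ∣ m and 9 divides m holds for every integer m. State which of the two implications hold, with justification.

Equivalent; both directions hold.

(⟹) If 36 ∣ m, write m = 36q. Since 36 = 9·4, m = 4·(9q), so 4 ∣ m; and since 36 = 4·9, m = 9·(4q), so 9 ∣ m.

(⟸) Suppose 4 ∣ m and 9 ∣ m. Any common multiple of 4 and 9 is a multiple of their lcm; here gcd(4, 9) = 1, so lcm(4, 9) = 4·9 = 36, so 36 ∣ m.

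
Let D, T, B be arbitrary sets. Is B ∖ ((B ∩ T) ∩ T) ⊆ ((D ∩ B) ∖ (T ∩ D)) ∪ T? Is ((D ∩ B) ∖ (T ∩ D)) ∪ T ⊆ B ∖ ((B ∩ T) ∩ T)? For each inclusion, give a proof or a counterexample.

(⟹) This inclusion fails. Take D = ∅, T = ∅, B = {1}; then 1 ∈ B ∖ ((B ∩ T) ∩ T) but 1 ∉ ((D ∩ B) ∖ (T ∩ D)) ∪ T.

(⟸) This inclusion fails. Take D = ∅, T = {1}, B = ∅; then 1 ∈ ((D ∩ B) ∖ (T ∩ D)) ∪ T but 1 ∉ B ∖ ((B ∩ T) ∩ T).

(⊆) fails and (⊇) fails.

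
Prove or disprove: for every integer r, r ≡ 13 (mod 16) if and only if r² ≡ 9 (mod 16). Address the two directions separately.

The forward direction holds; the converse fails.

(⇒) Suppose r ≡ 13 (mod 16). Write r = 16j + 13. Then (16j + 13)² = 256j² + 416j + 169 = 16(16j² + 26j + 10) + 9, so r² ≡ 9 (mod 16).

(⇐) This fails: take r = 3. Then 3² = 9 ≡ 9 (mod 16), yet 3 ≡ 3 (mod 16), not 13.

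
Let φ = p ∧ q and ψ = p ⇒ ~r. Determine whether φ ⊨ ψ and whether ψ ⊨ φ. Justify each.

(⇒) This fails. Under p = T, q = T, r = T, the left side is true but the right side is false.

(⇐) This fails. Under p = F, q = F, r = F, the left side is false but the right side is true.

(⇒) fails and (⇐) fails.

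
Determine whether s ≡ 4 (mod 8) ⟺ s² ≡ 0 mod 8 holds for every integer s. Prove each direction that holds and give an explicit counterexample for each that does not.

The forward direction holds; the converse fails.

[⇒] Suppose s ≡ 4 (mod 8). Write s = 8j + 4. Then (8j + 4)² = 64j² + 64j + 16 = 8(8j² + 8j + 2) + 0, so s² ≡ 0 (mod 8).

[⇐] This fails: take s = 0. Then 0² = 0 ≡ 0 (mod 8), yet 0 ≡ 0 (mod 8), not 4.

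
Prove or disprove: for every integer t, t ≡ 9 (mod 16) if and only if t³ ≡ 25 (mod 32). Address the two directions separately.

The forward direction fails; the converse holds.

(⇒) This fails: take t = 25. Then 25 ≡ 9 (mod 16), but 25³ = 15625 ≡ 9 (mod 32), not 25.

(⇐) Conversely, the residues r modulo 32 with r³ ≡ 25 (mod 32) are exactly {9}, and each is ≡ 9 (mod 16).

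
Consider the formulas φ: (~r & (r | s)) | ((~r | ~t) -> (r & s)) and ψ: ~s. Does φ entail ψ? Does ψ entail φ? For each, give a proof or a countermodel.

(⇒) This fails. Under t = F, r = F, s = T, the left side is true but the right side is false.

(⇐) This fails. Under t = F, r = F, s = F, the left side is false but the right side is true.

Both directions fail.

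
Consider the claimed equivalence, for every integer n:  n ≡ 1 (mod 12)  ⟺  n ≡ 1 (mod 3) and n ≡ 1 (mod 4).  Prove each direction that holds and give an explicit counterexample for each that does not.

Forward direction. Suppose n ≡ 1 (mod 12); write n = 12j + 1. Since 3 ∣ 12, reducing mod 3 gives n ≡ 1 (mod 3); since 4 ∣ 12, reducing mod 4 gives n ≡ 1 (mod 4).

Converse. If n ≡ 1 (mod 3) and n ≡ 1 (mod 4), then by the Chinese remainder theorem n ≡ 1 (mod 12). This is exactly n ≡ 1 (mod 12).

Both directions hold.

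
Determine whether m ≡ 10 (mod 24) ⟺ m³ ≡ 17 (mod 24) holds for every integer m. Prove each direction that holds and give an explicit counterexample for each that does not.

Neither direction holds.

[⇒] This fails: take m = 10. Then 10 ≡ 10 (mod 24), but 10³ = 1000 ≡ 16 (mod 24), not 17.

[⇐] This fails: take m = 17. Then 17³ = 4913 ≡ 17 (mod 24), yet 17 ≡ 17 (mod 24), not 10.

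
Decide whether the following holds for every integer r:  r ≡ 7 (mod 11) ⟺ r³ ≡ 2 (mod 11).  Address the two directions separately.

Both directions hold.

[⇒] Suppose r ≡ 7 (mod 11). Write r = 11j + 7. Then (11j + 7)³ = 1331j³ + 2541j² + 1617j + 343 = 11(121j³ + 231j² + 147j + 31) + 2, so r³ ≡ 2 (mod 11).

[⇐] Conversely, suppose r³ ≡ 2 (mod 11). The only residue r in {0, …, 10} with r³ ≡ 2 (mod 11) is r = 7, so r ≡ 7 (mod 11).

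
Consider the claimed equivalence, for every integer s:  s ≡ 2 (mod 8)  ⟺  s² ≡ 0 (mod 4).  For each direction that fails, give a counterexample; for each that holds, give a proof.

(⇒) Suppose s ≡ 2 (mod 8). Then s² ≡ 2² = 4 (mod 8), and since 4 ∣ 8, also s² ≡ 0 (mod 4).

(⇐) This fails: take s = 0. Then 0² = 0 ≡ 0 (mod 4), yet 0 ≡ 0 (mod 8), not 2.

Not equivalent: only (⇒) holds.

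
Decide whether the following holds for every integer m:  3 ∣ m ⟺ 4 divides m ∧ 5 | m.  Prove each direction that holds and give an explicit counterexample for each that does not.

[⇒] This fails: take m = 3. Certainly 3 ∣ 3, but 4 ∤ 3.

[⇐] This fails: take m = 20. Both 4 ∣ 20 and 5 ∣ 20, yet 20 is not a multiple of 3 (since 20 = 6·3 + 2), so 3 ∤ 20.

Neither implication holds.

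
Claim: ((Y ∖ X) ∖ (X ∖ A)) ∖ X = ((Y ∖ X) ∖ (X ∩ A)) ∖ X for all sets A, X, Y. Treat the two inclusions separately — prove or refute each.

Forward inclusion. Let x ∈ ((Y ∖ X) ∖ (X ∖ A)) ∖ X. Then either x ∈ Y and x ∉ A, X; or x ∈ A ∩ Y and x ∉ X. In each case x ∈ ((Y ∖ X) ∖ (X ∩ A)) ∖ X, so ((Y ∖ X) ∖ (X ∖ A)) ∖ X ⊆ ((Y ∖ X) ∖ (X ∩ A)) ∖ X.

Reverse inclusion. Let x ∈ ((Y ∖ X) ∖ (X ∩ A)) ∖ X. Then either x ∈ Y and x ∉ A, X; or x ∈ A ∩ Y and x ∉ X. In each case x ∈ ((Y ∖ X) ∖ (X ∖ A)) ∖ X, so ((Y ∖ X) ∖ (X ∩ A)) ∖ X ⊆ ((Y ∖ X) ∖ (X ∖ A)) ∖ X.

Both inclusions hold; the sets are equal.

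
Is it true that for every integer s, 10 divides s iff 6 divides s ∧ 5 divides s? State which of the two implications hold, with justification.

(→) This fails: take s = 10. Certainly 10 ∣ 10, but 6 ∤ 10.

(←) Suppose 6 ∣ s and 5 ∣ s. Any common multiple of 6 and 5 is a multiple of their lcm; here gcd(6, 5) = 1, so lcm(6, 5) = 6·5 = 30, so 30 ∣ s. Since 10 ∣ 30, it follows that 10 ∣ s.

Only the reverse direction holds.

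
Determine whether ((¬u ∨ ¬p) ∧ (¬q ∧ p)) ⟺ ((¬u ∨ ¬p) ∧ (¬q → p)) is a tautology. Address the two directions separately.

Forward direction. Assume the antecedent. If p is true, the antecedent forces (p = T, u = F, q = F), and (¬u ∨ ¬p) ∧ (¬q → p) holds there. If p is false, the antecedent cannot hold. Either way (¬u ∨ ¬p) ∧ (¬q → p) holds.

Converse. This fails. Under p = F, u = F, q = T, the left side is false but the right side is true.

The forward direction holds; the converse fails.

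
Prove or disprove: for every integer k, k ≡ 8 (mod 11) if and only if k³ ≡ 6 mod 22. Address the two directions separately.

The forward direction fails; the converse holds.

[⇒] This fails: take k = 19. Then 19 ≡ 8 (mod 11), but 19³ = 6859 ≡ 17 (mod 22), not 6.

[⇐] Conversely, the residues r modulo 22 with r³ ≡ 6 (mod 22) are exactly {8}, and each is ≡ 8 (mod 11).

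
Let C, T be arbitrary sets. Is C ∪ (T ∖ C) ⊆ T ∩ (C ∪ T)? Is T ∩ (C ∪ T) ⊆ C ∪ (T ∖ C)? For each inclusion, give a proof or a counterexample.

The sets are not equal: only the reverse inclusion holds.

(⟸) Let x ∈ T ∩ (C ∪ T). Then either x ∈ T and x ∉ C; or x ∈ C ∩ T. In each case x ∈ C ∪ (T ∖ C), so T ∩ (C ∪ T) ⊆ C ∪ (T ∖ C).

(⟹) This inclusion fails. Take C = {1}, T = ∅; then 1 ∈ C ∪ (T ∖ C) but 1 ∉ T ∩ (C ∪ T).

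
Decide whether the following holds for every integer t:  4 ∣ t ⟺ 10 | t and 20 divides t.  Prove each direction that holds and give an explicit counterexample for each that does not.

Forward direction. This fails: take t = 4. Certainly 4 ∣ 4, but 10 ∤ 4.

Converse. Suppose 10 ∣ t and 20 ∣ t. Any common multiple of 10 and 20 is a multiple of their lcm; here lcm(10, 20) = 10·20/gcd(10, 20) = 200/10 = 20, so 20 ∣ t. Since 4 ∣ 20, it follows that 4 ∣ t.

Not equivalent: only (⇐) holds.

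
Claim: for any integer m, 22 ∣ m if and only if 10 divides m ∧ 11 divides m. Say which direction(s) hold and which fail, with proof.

The forward direction fails; the converse holds.

(⟹) This fails: take m = 22. Certainly 22 ∣ 22, but 10 ∤ 22.

(⟸) Suppose 10 ∣ m and 11 ∣ m. Any common multiple of 10 and 11 is a multiple of their lcm; here gcd(10, 11) = 1, so lcm(10, 11) = 10·11 = 110, so 110 ∣ m. Since 22 ∣ 110, it follows that 22 ∣ m.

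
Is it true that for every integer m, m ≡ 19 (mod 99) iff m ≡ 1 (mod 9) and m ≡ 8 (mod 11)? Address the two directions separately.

Both implications hold.

(⇐) If m ≡ 1 (mod 9) and m ≡ 8 (mod 11), then by the Chinese remainder theorem m ≡ 19 (mod 99). This is exactly m ≡ 19 (mod 99).

(⇒) Suppose m ≡ 19 (mod 99); write m = 99j + 19. Since 9 ∣ 99, reducing mod 9 gives m ≡ 19 ≡ 1 (mod 9); since 11 ∣ 99, reducing mod 11 gives m ≡ 19 ≡ 8 (mod 11).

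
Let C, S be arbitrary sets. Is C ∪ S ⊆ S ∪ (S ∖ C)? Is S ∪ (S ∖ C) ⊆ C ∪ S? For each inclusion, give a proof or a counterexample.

(⊆) This inclusion fails. Take C = {1}, S = ∅; then 1 ∈ C ∪ S but 1 ∉ S ∪ (S ∖ C).

(⊇) Let x ∈ S ∪ (S ∖ C). Then either x ∈ S and x ∉ C; or x ∈ C ∩ S. In each case x ∈ C ∪ S, so S ∪ (S ∖ C) ⊆ C ∪ S.

(⊆) fails; (⊇) holds.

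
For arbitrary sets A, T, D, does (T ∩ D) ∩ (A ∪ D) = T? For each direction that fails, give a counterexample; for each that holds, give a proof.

Only the forward inclusion holds.

(⊆) Let x ∈ (T ∩ D) ∩ (A ∪ D). Then either x ∈ T ∩ D and x ∉ A; or x ∈ A ∩ T ∩ D. In each case x ∈ T, so (T ∩ D) ∩ (A ∪ D) ⊆ T.

(⊇) This inclusion fails. Take A = ∅, T = {1}, D = ∅; then 1 ∈ T but 1 ∉ (T ∩ D) ∩ (A ∪ D).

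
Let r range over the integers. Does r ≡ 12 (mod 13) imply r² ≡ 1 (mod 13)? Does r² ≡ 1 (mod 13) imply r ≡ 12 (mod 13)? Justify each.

(⟸) This fails: take r = 1. Then 1² = 1 ≡ 1 (mod 13), yet 1 ≡ 1 (mod 13), not 12.

(⟹) Suppose r ≡ 12 (mod 13). Write r = 13j + 12. Then (13j + 12)² = 169j² + 312j + 144 = 13(13j² + 24j + 11) + 1, so r² ≡ 1 (mod 13).

(⇒) holds; (⇐) fails.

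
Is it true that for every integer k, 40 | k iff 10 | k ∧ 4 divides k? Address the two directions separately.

Only the forward direction holds.

(→) If 40 ∣ k, write k = 40q. Since 40 = 4·10, k = 10·(4q), so 10 ∣ k; and since 40 = 10·4, k = 4·(10q), so 4 ∣ k.

(←) This fails: take k = 20. Both 10 ∣ 20 and 4 ∣ 20, yet 20 is not a multiple of 40 (since 20 = 0·40 + 20), so 40 ∤ 20.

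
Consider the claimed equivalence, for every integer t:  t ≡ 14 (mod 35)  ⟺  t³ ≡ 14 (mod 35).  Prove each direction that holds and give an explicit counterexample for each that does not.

(⇒) Suppose t ≡ 14 (mod 35). Write t = 35j + 14. Then (35j + 14)³ = 42875j³ + 51450j² + 20580j + 2744 = 35(1225j³ + 1470j² + 588j + 78) + 14, so t³ ≡ 14 (mod 35).

(⇐) Conversely, suppose t³ ≡ 14 (mod 35). The only residue r in {0, …, 34} with r³ ≡ 14 (mod 35) is r = 14, so t ≡ 14 (mod 35).

Both directions hold; the statement is true.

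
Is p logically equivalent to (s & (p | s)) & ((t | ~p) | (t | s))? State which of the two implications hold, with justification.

(⇒) fails and (⇐) fails.

Forward direction. This fails. Under t = F, s = F, p = T, the left side is true but the right side is false.

Converse. This fails. Under t = F, s = T, p = F, the left side is false but the right side is true.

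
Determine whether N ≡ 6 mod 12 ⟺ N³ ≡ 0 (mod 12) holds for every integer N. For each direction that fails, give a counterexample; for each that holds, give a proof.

(→) Suppose N ≡ 6 mod 12. Write N = 12j + 6. Then (12j + 6)³ = 1728j³ + 2592j² + 1296j + 216 = 12(144j³ + 216j² + 108j + 18) + 0, so N³ ≡ 0 (mod 12).

(←) This fails: take N = 0. Then 0³ = 0 ≡ 0 (mod 12), yet 0 ≡ 0 (mod 12), not 6.

Not equivalent: only (⇒) holds.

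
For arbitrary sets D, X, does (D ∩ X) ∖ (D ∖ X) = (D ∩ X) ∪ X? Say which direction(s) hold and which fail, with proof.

(⟸) This inclusion fails. Take D = ∅, X = {1}; then 1 ∈ (D ∩ X) ∪ X but 1 ∉ (D ∩ X) ∖ (D ∖ X).

(⟹) Let x ∈ (D ∩ X) ∖ (D ∖ X). Then x ∈ D ∩ X, from which x ∈ (D ∩ X) ∪ X.

The sets are not equal: only the forward inclusion holds.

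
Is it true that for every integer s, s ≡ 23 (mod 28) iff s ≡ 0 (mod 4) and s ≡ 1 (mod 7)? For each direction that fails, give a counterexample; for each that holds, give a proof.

(⇒) fails and (⇐) fails.

(⇒) This fails: s = 23 gives 23 ≡ 23 (mod 28) but 23 ≡ 3 (mod 4), so the conjunction on the right does not hold.

(⇐) This fails: s = 8 satisfies both congruences on the right (8 ≡ 0 mod 4 and 8 ≡ 1 mod 7) yet 8 ≡ 8 (mod 28), not 23.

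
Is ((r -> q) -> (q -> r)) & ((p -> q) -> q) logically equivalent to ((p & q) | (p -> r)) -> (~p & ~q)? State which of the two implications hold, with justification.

(⇒) fails and (⇐) fails.

Forward direction. This fails. Under p = T, r = T, q = F, the left side is true but the right side is false.

Converse. This fails. Under p = F, r = F, q = F, the left side is false but the right side is true.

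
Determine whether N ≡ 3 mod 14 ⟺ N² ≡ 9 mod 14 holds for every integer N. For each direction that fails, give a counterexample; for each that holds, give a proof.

Only the forward direction holds.

Converse. This fails: take N = 11. Then 11² = 121 ≡ 9 (mod 14), yet 11 ≡ 11 (mod 14), not 3.

Forward direction. Suppose N ≡ 3 mod 14. Write N = 14j + 3. Then (14j + 3)² = 196j² + 84j + 9 = 14(14j² + 6j) + 9, so N² ≡ 9 (mod 14).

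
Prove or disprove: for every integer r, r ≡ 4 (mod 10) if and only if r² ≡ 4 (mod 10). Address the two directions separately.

Forward direction. This fails: take r = 4. Then 4 ≡ 4 (mod 10), but 4² = 16 ≡ 6 (mod 10), not 4.

Converse. This fails: take r = 2. Then 2² = 4 ≡ 4 (mod 10), yet 2 ≡ 2 (mod 10), not 4.

Neither direction holds.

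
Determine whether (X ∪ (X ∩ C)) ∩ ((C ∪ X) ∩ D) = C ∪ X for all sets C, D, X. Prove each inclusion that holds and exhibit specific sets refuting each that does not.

Forward inclusion. Let x ∈ (X ∪ (X ∩ C)) ∩ ((C ∪ X) ∩ D). Then either x ∈ D ∩ X and x ∉ C; or x ∈ C ∩ D ∩ X. In each case x ∈ C ∪ X, so (X ∪ (X ∩ C)) ∩ ((C ∪ X) ∩ D) ⊆ C ∪ X.

Reverse inclusion. This inclusion fails. Take C = {1}, D = ∅, X = ∅; then 1 ∈ C ∪ X but 1 ∉ (X ∪ (X ∩ C)) ∩ ((C ∪ X) ∩ D).

Only the forward inclusion holds.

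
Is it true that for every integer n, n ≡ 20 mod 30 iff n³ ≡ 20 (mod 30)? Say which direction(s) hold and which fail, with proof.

Equivalent; both directions hold.

(⟸) Suppose n³ ≡ 20 (mod 30). The only residue r in {0, …, 29} with r³ ≡ 20 (mod 30) is r = 20, so n ≡ 20 (mod 30).

(⟹) Suppose n ≡ 20 mod 30. Write n = 30j + 20. Then (30j + 20)³ = 27000j³ + 54000j² + 36000j + 8000 = 30(900j³ + 1800j² + 1200j + 266) + 20, so n³ ≡ 20 (mod 30).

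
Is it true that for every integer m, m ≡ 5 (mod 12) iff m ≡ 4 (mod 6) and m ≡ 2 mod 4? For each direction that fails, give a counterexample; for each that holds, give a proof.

Forward direction. This fails: m = 5 gives 5 ≡ 5 (mod 12) but 5 ≡ 5 (mod 6), so the conjunction on the right does not hold.

Converse. This fails: m = 10 satisfies both congruences on the right (10 ≡ 4 mod 6 and 10 ≡ 2 mod 4) yet 10 ≡ 10 (mod 12), not 5.

(⇒) fails and (⇐) fails.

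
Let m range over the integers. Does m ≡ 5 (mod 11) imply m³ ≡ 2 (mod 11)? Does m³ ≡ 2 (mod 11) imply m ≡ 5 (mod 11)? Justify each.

(⟹) This fails: take m = 5. Then 5 ≡ 5 (mod 11), but 5³ = 125 ≡ 4 (mod 11), not 2.

(⟸) This fails: take m = 7. Then 7³ = 343 ≡ 2 (mod 11), yet 7 ≡ 7 (mod 11), not 5.

(⇒) fails and (⇐) fails.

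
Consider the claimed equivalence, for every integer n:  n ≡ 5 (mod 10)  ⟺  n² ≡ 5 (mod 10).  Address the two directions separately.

Equivalent; both directions hold.

(⟹) Suppose n ≡ 5 (mod 10). Write n = 10j + 5. Then (10j + 5)² = 100j² + 100j + 25 = 10(10j² + 10j + 2) + 5, so n² ≡ 5 (mod 10).

(⟸) Conversely, suppose n² ≡ 5 (mod 10). The only residue r in {0, …, 9} with r² ≡ 5 (mod 10) is r = 5, so n ≡ 5 (mod 10).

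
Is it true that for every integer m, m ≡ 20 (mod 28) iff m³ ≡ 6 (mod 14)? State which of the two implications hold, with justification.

The forward direction holds; the converse fails.

Converse. This fails: take m = 6. Then 6³ = 216 ≡ 6 (mod 14), yet 6 ≡ 6 (mod 28), not 20.

Forward direction. Suppose m ≡ 20 (mod 28). Then m³ ≡ 20³ = 8000 (mod 28), and since 14 ∣ 28, also m³ ≡ 6 (mod 14).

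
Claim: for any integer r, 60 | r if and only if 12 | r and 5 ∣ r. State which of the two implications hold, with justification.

[⇒] If 60 ∣ r, write r = 60q. Since 60 = 5·12, r = 12·(5q), so 12 ∣ r; and since 60 = 12·5, r = 5·(12q), so 5 ∣ r.

[⇐] Suppose 12 ∣ r and 5 ∣ r. Any common multiple of 12 and 5 is a multiple of their lcm; here gcd(12, 5) = 1, so lcm(12, 5) = 12·5 = 60, so 60 ∣ r.

Both directions hold.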